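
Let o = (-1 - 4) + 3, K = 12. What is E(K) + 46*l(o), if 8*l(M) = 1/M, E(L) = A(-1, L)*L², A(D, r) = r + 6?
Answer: 20713/8 ≈ 2589.1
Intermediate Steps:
A(D, r) = 6 + r
o = -2 (o = -5 + 3 = -2)
E(L) = L²*(6 + L) (E(L) = (6 + L)*L² = L²*(6 + L))
l(M) = 1/(8*M) (l(M) = (1/M)/8 = 1/(8*M))
E(K) + 46*l(o) = 12²*(6 + 12) + 46*((⅛)/(-2)) = 144*18 + 46*((⅛)*(-½)) = 2592 + 46*(-1/16) = 2592 - 23/8 = 20713/8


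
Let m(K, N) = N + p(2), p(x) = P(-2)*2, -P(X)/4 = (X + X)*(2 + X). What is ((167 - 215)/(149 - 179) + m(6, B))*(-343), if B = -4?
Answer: 4116/5 ≈ 823.20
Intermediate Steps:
P(X) = -8*X*(2 + X) (P(X) = -4*(X + X)*(2 + X) = -4*2*X*(2 + X) = -8*X*(2 + X))
p(x) = 0 (p(x) = -8*(-2)*(2 - 2)*2 = -8*(-2)*0*2 = 0*2 = 0)
m(K, N) = N (m(K, N) = N + 0 = N)
((167 - 215)/(149 - 179) + m(6, B))*(-343) = ((167 - 215)/(149 - 179) - 4)*(-343) = (-48/(-30) - 4)*(-343) = (-48*(-1/30) - 4)*(-343) = (8/5 - 4)*(-343) = -12/5*(-343) = 4116/5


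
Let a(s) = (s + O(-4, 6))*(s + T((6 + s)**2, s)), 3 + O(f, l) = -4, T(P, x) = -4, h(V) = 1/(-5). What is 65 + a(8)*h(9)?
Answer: 321/5 ≈ 64.200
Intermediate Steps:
h(V) = -1/5
O(f, l) = -7 (O(f, l) = -3 - 4 = -7)
a(s) = (-7 + s)*(-4 + s) (a(s) = (s - 7)*(s - 4) = (-7 + s)*(-4 + s))
65 + a(8)*h(9) = 65 + (28 + 8**2 - 11*8)*(-1/5) = 65 + (28 + 64 - 88)*(-1/5) = 65 + 4*(-1/5) = 65 - 4/5 = 321/5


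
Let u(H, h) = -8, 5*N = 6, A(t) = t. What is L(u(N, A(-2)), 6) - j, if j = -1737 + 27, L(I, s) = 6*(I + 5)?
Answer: 1692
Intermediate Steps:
N = 6/5 (N = (⅕)*6 = 6/5 ≈ 1.2000)
L(I, s) = 30 + 6*I (L(I, s) = 6*(5 + I) = 30 + 6*I)
j = -1710
L(u(N, A(-2)), 6) - j = (30 + 6*(-8)) - 1*(-1710) = (30 - 48) + 1710 = -18 + 1710 = 1692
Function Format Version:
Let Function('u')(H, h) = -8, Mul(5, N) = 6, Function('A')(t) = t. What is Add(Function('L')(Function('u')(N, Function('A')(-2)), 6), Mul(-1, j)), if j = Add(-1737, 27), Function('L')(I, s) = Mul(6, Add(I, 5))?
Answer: 1692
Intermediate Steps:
N = Rational(6, 5) (N = Mul(Rational(1, 5), 6) = Rational(6, 5) ≈ 1.2000)
Function('L')(I, s) = Add(30, Mul(6, I)) (Function('L')(I, s) = Mul(6, Add(5, I)) = Add(30, Mul(6, I)))
j = -1710
Add(Function('L')(Function('u')(N, Function('A')(-2)), 6), Mul(-1, j)) = Add(Add(30, Mul(6, -8)), Mul(-1, -1710)) = Add(Add(30, -48), 1710) = Add(-18, 1710) = 1692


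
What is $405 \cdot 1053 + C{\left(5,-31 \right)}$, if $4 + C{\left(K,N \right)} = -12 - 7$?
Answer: $426442$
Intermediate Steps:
$C{\left(K,N \right)} = -23$ ($C{\left(K,N \right)} = -4 - 19 = -23$)
$405 \cdot 1053 + C{\left(5,-31 \right)} = 405 \cdot 1053 - 23 = 426465 - 23 = 426442$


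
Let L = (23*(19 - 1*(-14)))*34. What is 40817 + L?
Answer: 66623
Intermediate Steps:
L = 25806 (L = (23*(19 + 14))*34 = (23*33)*34 = 759*34 = 25806)
40817 + L = 40817 + 25806 = 66623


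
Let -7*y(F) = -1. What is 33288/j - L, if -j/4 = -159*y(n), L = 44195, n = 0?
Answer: -2322917/53 ≈ -43829.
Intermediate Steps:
y(F) = ⅐ (y(F) = -⅐*(-1) = ⅐)
j = 636/7 (j = -(-636)/7 = -4*(-159/7) = 636/7 ≈ 90.857)
33288/j - L = 33288/(636/7) - 1*44195 = 33288*(7/636) - 44195 = 19418/53 - 44195 = -2322917/53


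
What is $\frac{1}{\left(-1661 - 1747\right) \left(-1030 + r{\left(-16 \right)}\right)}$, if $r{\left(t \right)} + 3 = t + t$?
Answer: $\frac{1}{3629520} \approx 2.7552 \cdot 10^{-7}$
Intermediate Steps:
$r{\left(t \right)} = -3 + 2 t$ ($r{\left(t \right)} = -3 + \left(t + t\right) = -3 + 2 t$)
$\frac{1}{\left(-1661 - 1747\right) \left(-1030 + r{\left(-16 \right)}\right)} = \frac{1}{\left(-1661 - 1747\right) \left(-1030 + \left(-3 + 2 \left(-16\right)\right)\right)} = \frac{1}{\left(-3408\right) \left(-1030 - 35\right)} = \frac{1}{\left(-3408\right) \left(-1065\right)} = \frac{1}{3629520}$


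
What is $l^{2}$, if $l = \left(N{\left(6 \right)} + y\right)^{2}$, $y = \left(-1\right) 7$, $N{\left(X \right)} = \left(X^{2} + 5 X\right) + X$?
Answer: $17850625$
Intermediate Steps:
$N{\left(X \right)} = X^{2} + 6 X$
$y = -7$
$l = 4225$ ($l = \left(6 \left(6 + 6\right) - 7\right)^{2} = \left(6 \cdot 12 - 7\right)^{2} = \left(72 - 7\right)^{2} = 65^{2} = 4225$)
$l^{2} = 4225^{2} = 17850625$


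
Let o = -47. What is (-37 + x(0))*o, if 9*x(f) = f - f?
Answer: 1739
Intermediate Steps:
x(f) = 0 (x(f) = (f - f)/9 = (⅑)*0 = 0)
(-37 + x(0))*o = (-37 + 0)*(-47) = -37*(-47) = 1739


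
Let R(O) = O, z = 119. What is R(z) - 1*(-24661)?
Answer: 24780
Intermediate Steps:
R(z) - 1*(-24661) = 119 - 1*(-24661) = 119 + 24661 = 24780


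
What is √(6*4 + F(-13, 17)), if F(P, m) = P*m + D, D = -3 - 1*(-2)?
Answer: 3*I*√22 ≈ 14.071*I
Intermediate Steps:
D = -1 (D = -3 + 2 = -1)
F(P, m) = -1 + P*m (F(P, m) = P*m - 1 = -1 + P*m)
√(6*4 + F(-13, 17)) = √(6*4 + (-1 - 13*17)) = √(24 + (-1 - 221)) = √(24 - 222) = √(-198) = 3*I*√22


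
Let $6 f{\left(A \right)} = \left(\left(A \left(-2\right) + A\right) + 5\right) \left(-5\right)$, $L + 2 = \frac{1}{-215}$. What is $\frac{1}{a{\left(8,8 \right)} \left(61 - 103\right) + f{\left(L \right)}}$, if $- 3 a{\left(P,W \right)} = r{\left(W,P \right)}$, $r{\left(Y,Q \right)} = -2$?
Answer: $- \frac{43}{1455} \approx -0.029553$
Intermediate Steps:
$a{\left(P,W \right)} = \frac{2}{3}$ ($a{\left(P,W \right)} = \left(- \frac{1}{3}\right) \left(-2\right) = \frac{2}{3}$)
$L = - \frac{431}{215}$ ($L = -2 + \frac{1}{-215} = -2 - \frac{1}{215} = - \frac{431}{215} \approx -2.0047$)
$f{\left(A \right)} = - \frac{25}{6} + \frac{5 A}{6}$ ($f{\left(A \right)} = \frac{\left(\left(A \left(-2\right) + A\right) + 5\right) \left(-5\right)}{6} = \frac{\left(\left(- 2 A + A\right) + 5\right) \left(-5\right)}{6} = \frac{\left(- A + 5\right) \left(-5\right)}{6} = \frac{\left(5 - A\right) \left(-5\right)}{6} = \frac{-25 + 5 A}{6} = - \frac{25}{6} + \frac{5 A}{6}$)
$\frac{1}{a{\left(8,8 \right)} \left(61 - 103\right) + f{\left(L \right)}} = \frac{1}{\frac{2 \left(61 - 103\right)}{3} + \left(- \frac{25}{6} + \frac{5}{6} \left(- \frac{431}{215}\right)\right)} = \frac{1}{\frac{2}{3} \left(-42\right) - \frac{251}{43}} = \frac{1}{-28 - \frac{251}{43}} = \frac{1}{- \frac{1455}{43}} = - \frac{43}{1455}$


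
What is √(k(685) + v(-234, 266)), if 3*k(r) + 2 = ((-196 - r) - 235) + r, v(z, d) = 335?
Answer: 2*√429/3 ≈ 13.808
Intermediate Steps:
k(r) = -433/3 (k(r) = -⅔ + (((-196 - r) - 235) + r)/3 = -⅔ + ((-431 - r) + r)/3 = -⅔ + (⅓)*(-431) = -⅔ - 431/3 = -433/3)
√(k(685) + v(-234, 266)) = √(-433/3 + 335) = √(572/3) = 2*√429/3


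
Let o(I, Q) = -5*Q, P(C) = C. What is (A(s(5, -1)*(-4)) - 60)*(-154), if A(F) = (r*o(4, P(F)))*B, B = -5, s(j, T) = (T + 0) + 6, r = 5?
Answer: 394240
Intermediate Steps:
s(j, T) = 6 + T (s(j, T) = T + 6 = 6 + T)
A(F) = 125*F (A(F) = (5*(-5*F))*(-5) = -25*F*(-5) = 125*F)
(A(s(5, -1)*(-4)) - 60)*(-154) = (125*((6 - 1)*(-4)) - 60)*(-154) = (125*(5*(-4)) - 60)*(-154) = (125*(-20) - 60)*(-154) = (-2500 - 60)*(-154) = -2560*(-154) = 394240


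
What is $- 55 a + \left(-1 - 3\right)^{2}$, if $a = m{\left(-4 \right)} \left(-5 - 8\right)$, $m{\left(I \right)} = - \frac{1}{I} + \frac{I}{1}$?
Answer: $- \frac{10661}{4} \approx -2665.3$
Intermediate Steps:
$m{\left(I \right)} = I - \frac{1}{I}$ ($m{\left(I \right)} = - \frac{1}{I} + I 1 = - \frac{1}{I} + I = I - \frac{1}{I}$)
$a = \frac{195}{4}$ ($a = \left(-4 - \frac{1}{-4}\right) \left(-5 - 8\right) = \left(-4 - - \frac{1}{4}\right) \left(-13\right) = \left(-4 + \frac{1}{4}\right) \left(-13\right) = \left(- \frac{15}{4}\right) \left(-13\right) = \frac{195}{4} \approx 48.75$)
$- 55 a + \left(-1 - 3\right)^{2} = \left(-55\right) \frac{195}{4} + \left(-1 - 3\right)^{2} = - \frac{10725}{4} + \left(-4\right)^{2} = - \frac{10725}{4} + 16 = - \frac{10661}{4}$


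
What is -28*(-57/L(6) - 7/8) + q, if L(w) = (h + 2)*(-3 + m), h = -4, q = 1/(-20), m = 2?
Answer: 16449/20 ≈ 822.45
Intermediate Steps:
q = -1/20 ≈ -0.050000
L(w) = 2 (L(w) = (-4 + 2)*(-3 + 2) = -2*(-1) = 2)
-28*(-57/L(6) - 7/8) + q = -28*(-57/2 - 7/8) - 1/20 = -28*(-235/8) - 1/20 = 1645/2 - 1/20 = 16449/20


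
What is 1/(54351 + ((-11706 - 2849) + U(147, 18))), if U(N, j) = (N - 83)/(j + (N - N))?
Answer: 9/358196 ≈ 2.5126e-5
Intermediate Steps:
U(N, j) = (-83 + N)/j (U(N, j) = (-83 + N)/(j + 0) = (-83 + N)/j)
1/(54351 + ((-11706 - 2849) + U(147, 18))) = 1/(54351 + ((-11706 - 2849) + (-83 + 147)/18)) = 1/(54351 + (-14555 + (1/18)*64)) = 1/(54351 + (-14555 + 32/9)) = 1/(54351 - 130963/9) = 1/(358196/9) = 9/358196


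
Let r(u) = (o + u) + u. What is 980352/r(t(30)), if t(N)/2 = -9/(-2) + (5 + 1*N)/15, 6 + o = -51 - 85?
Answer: -367632/43 ≈ -8549.6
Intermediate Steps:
o = -142 (o = -6 + (-51 - 85) = -6 - 136 = -142)
t(N) = 29/3 + 2*N/15 (t(N) = 2*(-9/(-2) + (5 + 1*N)/15) = 2*(-9*(-½) + (5 + N)*(1/15)) = 2*(9/2 + (⅓ + N/15)) = 2*(29/6 + N/15) = 29/3 + 2*N/15)
r(u) = -142 + 2*u (r(u) = (-142 + u) + u = -142 + 2*u)
980352/r(t(30)) = 980352/(-142 + 2*(29/3 + (2/15)*30)) = 980352/(-142 + 2*(29/3 + 4)) = 980352/(-142 + 2*(41/3)) = 980352/(-142 + 82/3) = 980352/(-344/3) = 980352*(-3/344) = -367632/43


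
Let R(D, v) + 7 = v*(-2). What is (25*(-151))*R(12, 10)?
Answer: 101925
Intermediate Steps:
R(D, v) = -7 - 2*v (R(D, v) = -7 + v*(-2) = -7 - 2*v)
(25*(-151))*R(12, 10) = (25*(-151))*(-7 - 2*10) = -3775*(-7 - 20) = -3775*(-27) = 101925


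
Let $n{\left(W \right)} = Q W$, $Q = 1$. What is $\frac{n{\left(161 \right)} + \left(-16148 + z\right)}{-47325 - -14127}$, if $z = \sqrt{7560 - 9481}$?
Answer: $\frac{5329}{11066} - \frac{i \sqrt{1921}}{33198} \approx 0.48156 - 0.0013202 i$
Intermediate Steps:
$n{\left(W \right)} = W$ ($n{\left(W \right)} = 1 W = W$)
$z = i \sqrt{1921}$ ($z = \sqrt{-1921} = i \sqrt{1921} \approx 43.829 i$)
$\frac{n{\left(161 \right)} + \left(-16148 + z\right)}{-47325 - -14127} = \frac{161 - \left(16148 - i \sqrt{1921}\right)}{-47325 - -14127} = \frac{-15987 + i \sqrt{1921}}{-47325 + 14127} = \frac{-15987 + i \sqrt{1921}}{-33198} = \left(-15987 + i \sqrt{1921}\right) \left(- \frac{1}{33198}\right) = \frac{5329}{11066} - \frac{i \sqrt{1921}}{33198}$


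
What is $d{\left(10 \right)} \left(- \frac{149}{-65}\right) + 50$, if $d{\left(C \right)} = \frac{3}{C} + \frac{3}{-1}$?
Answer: $\frac{28477}{650} \approx 43.811$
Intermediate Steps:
$d{\left(C \right)} = -3 + \frac{3}{C}$ ($d{\left(C \right)} = \frac{3}{C} + 3 \left(-1\right) = \frac{3}{C} - 3 = -3 + \frac{3}{C}$)
$d{\left(10 \right)} \left(- \frac{149}{-65}\right) + 50 = \left(-3 + \frac{3}{10}\right) \left(- \frac{149}{-65}\right) + 50 = \left(-3 + 3 \cdot \frac{1}{10}\right) \left(\left(-149\right) \left(- \frac{1}{65}\right)\right) + 50 = \left(-3 + \frac{3}{10}\right) \frac{149}{65} + 50 = \left(- \frac{27}{10}\right) \frac{149}{65} + 50 = - \frac{4023}{650} + 50 = \frac{28477}{650}$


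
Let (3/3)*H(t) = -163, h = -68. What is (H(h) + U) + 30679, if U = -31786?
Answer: -1270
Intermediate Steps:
H(t) = -163
(H(h) + U) + 30679 = (-163 - 31786) + 30679 = -31949 + 30679 = -1270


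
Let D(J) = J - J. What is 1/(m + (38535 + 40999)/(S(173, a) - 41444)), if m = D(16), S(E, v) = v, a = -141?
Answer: -41585/79534 ≈ -0.52286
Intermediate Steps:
D(J) = 0
m = 0
1/(m + (38535 + 40999)/(S(173, a) - 41444)) = 1/(0 + (38535 + 40999)/(-141 - 41444)) = 1/(0 + 79534/(-41585)) = 1/(0 + 79534*(-1/41585)) = 1/(0 - 79534/41585) = 1/(-79534/41585) = -41585/79534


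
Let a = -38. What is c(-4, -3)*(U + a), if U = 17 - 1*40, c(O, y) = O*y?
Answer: -732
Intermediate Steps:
U = -23 (U = 17 - 40 = -23)
c(-4, -3)*(U + a) = (-4*(-3))*(-23 - 38) = 12*(-61) = -732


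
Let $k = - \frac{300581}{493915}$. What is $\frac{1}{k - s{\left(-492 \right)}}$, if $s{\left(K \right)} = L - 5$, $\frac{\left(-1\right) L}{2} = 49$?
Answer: $\frac{493915}{50572664} \approx 0.0097664$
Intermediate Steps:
$k = - \frac{300581}{493915}$ ($k = \left(-300581\right) \frac{1}{493915} = - \frac{300581}{493915} \approx -0.60857$)
$L = -98$ ($L = \left(-2\right) 49 = -98$)
$s{\left(K \right)} = -103$ ($s{\left(K \right)} = -98 - 5 = -103$)
$\frac{1}{k - s{\left(-492 \right)}} = \frac{1}{- \frac{300581}{493915} - -103} = \frac{1}{- \frac{300581}{493915} + 103} = \frac{1}{\frac{50572664}{493915}} = \frac{493915}{50572664}$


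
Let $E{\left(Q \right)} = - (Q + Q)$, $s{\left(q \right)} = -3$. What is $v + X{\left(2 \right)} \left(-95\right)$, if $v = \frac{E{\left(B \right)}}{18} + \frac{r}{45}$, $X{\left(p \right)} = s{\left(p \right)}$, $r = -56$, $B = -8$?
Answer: $\frac{12809}{45} \approx 284.64$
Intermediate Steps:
$E{\left(Q \right)} = - 2 Q$
$X{\left(p \right)} = -3$
$v = - \frac{16}{45}$ ($v = \frac{\left(-2\right) \left(-8\right)}{18} - \frac{56}{45} = 16 \cdot \frac{1}{18} - \frac{56}{45} = \frac{8}{9} - \frac{56}{45} = - \frac{16}{45} \approx -0.35556$)
$v + X{\left(2 \right)} \left(-95\right) = - \frac{16}{45} - -285 = - \frac{16}{45} + 285 = \frac{12809}{45}$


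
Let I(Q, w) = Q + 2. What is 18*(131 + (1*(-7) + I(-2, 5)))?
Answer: 2232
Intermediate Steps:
I(Q, w) = 2 + Q
18*(131 + (1*(-7) + I(-2, 5))) = 18*(131 + (1*(-7) + (2 - 2))) = 18*(131 + (-7 + 0)) = 18*(131 - 7) = 18*124 = 2232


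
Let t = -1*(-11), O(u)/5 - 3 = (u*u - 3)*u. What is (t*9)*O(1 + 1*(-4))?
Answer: -7425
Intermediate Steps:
O(u) = 15 + 5*u*(-3 + u**2) (O(u) = 15 + 5*((u*u - 3)*u) = 15 + 5*((u**2 - 3)*u) = 15 + 5*((-3 + u**2)*u) = 15 + 5*(u*(-3 + u**2)) = 15 + 5*u*(-3 + u**2))
t = 11
(t*9)*O(1 + 1*(-4)) = (11*9)*(15 - 15*(1 + 1*(-4)) + 5*(1 + 1*(-4))**3) = 99*(15 - 15*(1 - 4) + 5*(1 - 4)**3) = 99*(15 - 15*(-3) + 5*(-3)**3) = 99*(15 + 45 + 5*(-27)) = 99*(15 + 45 - 135) = 99*(-75) = -7425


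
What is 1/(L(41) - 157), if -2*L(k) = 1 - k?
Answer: -1/137 ≈ -0.0072993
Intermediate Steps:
L(k) = -1/2 + k/2 (L(k) = -(1 - k)/2 = -1/2 + k/2)
1/(L(41) - 157) = 1/((-1/2 + (1/2)*41) - 157) = 1/((-1/2 + 41/2) - 157) = 1/(20 - 157) = 1/(-137) = -1/137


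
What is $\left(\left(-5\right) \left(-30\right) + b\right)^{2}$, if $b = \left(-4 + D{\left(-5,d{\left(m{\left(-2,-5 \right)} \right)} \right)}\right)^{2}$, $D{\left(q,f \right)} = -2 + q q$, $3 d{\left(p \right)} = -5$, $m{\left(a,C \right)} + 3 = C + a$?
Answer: $261121$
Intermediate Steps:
$m{\left(a,C \right)} = -3 + C + a$ ($m{\left(a,C \right)} = -3 + \left(C + a\right) = -3 + C + a$)
$d{\left(p \right)} = - \frac{5}{3}$ ($d{\left(p \right)} = \frac{1}{3} \left(-5\right) = - \frac{5}{3}$)
$D{\left(q,f \right)} = -2 + q^{2}$
$b = 361$ ($b = \left(-4 - \left(2 - \left(-5\right)^{2}\right)\right)^{2} = \left(-4 + \left(-2 + 25\right)\right)^{2} = \left(-4 + 23\right)^{2} = 19^{2} = 361$)
$\left(\left(-5\right) \left(-30\right) + b\right)^{2} = \left(\left(-5\right) \left(-30\right) + 361\right)^{2} = \left(150 + 361\right)^{2} = 511^{2} = 261121$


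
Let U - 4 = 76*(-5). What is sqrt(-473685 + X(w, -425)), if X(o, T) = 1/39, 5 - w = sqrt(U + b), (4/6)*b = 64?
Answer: I*sqrt(720474846)/39 ≈ 688.25*I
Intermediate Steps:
b = 96 (b = (3/2)*64 = 96)
U = -376 (U = 4 + 76*(-5) = 4 - 380 = -376)
w = 5 - 2*I*sqrt(70) (w = 5 - sqrt(-376 + 96) = 5 - sqrt(-280) = 5 - 2*I*sqrt(70) ≈ 5.0 - 16.733*I)
X(o, T) = 1/39
sqrt(-473685 + X(w, -425)) = sqrt(-473685 + 1/39) = sqrt(-18473714/39) = I*sqrt(720474846)/39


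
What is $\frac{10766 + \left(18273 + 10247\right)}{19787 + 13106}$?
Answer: $\frac{39286}{32893} \approx 1.1944$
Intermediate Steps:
$\frac{10766 + \left(18273 + 10247\right)}{19787 + 13106} = \frac{10766 + 28520}{32893} = 39286 \cdot \frac{1}{32893} = \frac{39286}{32893}$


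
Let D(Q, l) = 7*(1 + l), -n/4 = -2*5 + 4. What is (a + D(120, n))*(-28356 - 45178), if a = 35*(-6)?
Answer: 2573690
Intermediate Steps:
n = 24 (n = -4*(-2*5 + 4) = -4*(-10 + 4) = -4*(-6) = 24)
D(Q, l) = 7 + 7*l
a = -210
(a + D(120, n))*(-28356 - 45178) = (-210 + (7 + 7*24))*(-28356 - 45178) = (-210 + (7 + 168))*(-73534) = (-210 + 175)*(-73534) = -35*(-73534) = 2573690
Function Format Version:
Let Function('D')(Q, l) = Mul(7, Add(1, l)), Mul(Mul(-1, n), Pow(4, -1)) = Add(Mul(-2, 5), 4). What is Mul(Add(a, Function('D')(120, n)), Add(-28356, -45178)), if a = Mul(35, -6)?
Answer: 2573690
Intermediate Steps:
n = 24 (n = Mul(-4, Add(Mul(-2, 5), 4)) = Mul(-4, Add(-10, 4)) = Mul(-4, -6) = 24)
Function('D')(Q, l) = Add(7, Mul(7, l))
a = -210
Mul(Add(a, Function('D')(120, n)), Add(-28356, -45178)) = Mul(Add(-210, Add(7, Mul(7, 24))), Add(-28356, -45178)) = Mul(Add(-210, Add(7, 168)), -73534) = Mul(Add(-210, 175), -73534) = Mul(-35, -73534) = 2573690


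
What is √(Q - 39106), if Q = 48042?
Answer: 2*√2234 ≈ 94.530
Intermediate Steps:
√(Q - 39106) = √(48042 - 39106) = √8936 = 2*√2234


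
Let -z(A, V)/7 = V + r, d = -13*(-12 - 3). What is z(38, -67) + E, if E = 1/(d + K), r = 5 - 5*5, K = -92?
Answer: 62728/103 ≈ 609.01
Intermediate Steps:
d = 195 (d = -13*(-15) = 195)
r = -20 (r = 5 - 25 = -20)
z(A, V) = 140 - 7*V (z(A, V) = -7*(V - 20) = -7*(-20 + V) = 140 - 7*V)
E = 1/103 (E = 1/(195 - 92) = 1/103 ≈ 0.0097087)
z(38, -67) + E = (140 - 7*(-67)) + 1/103 = (140 + 469) + 1/103 = 609 + 1/103 = 62728/103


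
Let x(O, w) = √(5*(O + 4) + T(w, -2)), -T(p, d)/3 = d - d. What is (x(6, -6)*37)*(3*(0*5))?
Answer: 0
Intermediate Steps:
T(p, d) = 0 (T(p, d) = -3*(d - d) = -3*0 = 0)
x(O, w) = √(20 + 5*O) (x(O, w) = √(5*(O + 4) + 0) = √(5*(4 + O) + 0) = √((20 + 5*O) + 0) = √(20 + 5*O))
(x(6, -6)*37)*(3*(0*5)) = (√(20 + 5*6)*37)*(3*(0*5)) = (√(20 + 30)*37)*(3*0) = (√50*37)*0 = ((5*√2)*37)*0 = (185*√2)*0 = 0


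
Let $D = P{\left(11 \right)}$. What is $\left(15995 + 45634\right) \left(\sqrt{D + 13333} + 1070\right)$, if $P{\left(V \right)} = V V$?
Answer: $65943030 + 1910499 \sqrt{14} \approx 7.3091 \cdot 10^{7}$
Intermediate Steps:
$P{\left(V \right)} = V^{2}$
$D = 121$ ($D = 11^{2} = 121$)
$\left(15995 + 45634\right) \left(\sqrt{D + 13333} + 1070\right) = \left(15995 + 45634\right) \left(\sqrt{121 + 13333} + 1070\right) = 61629 \left(\sqrt{13454} + 1070\right) = 61629 \left(31 \sqrt{14} + 1070\right) = 61629 \left(1070 + 31 \sqrt{14}\right) = 65943030 + 1910499 \sqrt{14}$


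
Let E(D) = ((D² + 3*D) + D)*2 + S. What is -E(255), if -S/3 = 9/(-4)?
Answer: -528387/4 ≈ -1.3210e+5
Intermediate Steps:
S = 27/4 (S = -27/(-4) = -27*(-1)/4 = -3*(-9/4) = 27/4 ≈ 6.7500)
E(D) = 27/4 + 2*D² + 8*D (E(D) = ((D² + 3*D) + D)*2 + 27/4 = (D² + 4*D)*2 + 27/4 = (2*D² + 8*D) + 27/4 = 27/4 + 2*D² + 8*D)
-E(255) = -(27/4 + 2*255² + 8*255) = -(27/4 + 2*65025 + 2040) = -(27/4 + 130050 + 2040) = -1*528387/4 = -528387/4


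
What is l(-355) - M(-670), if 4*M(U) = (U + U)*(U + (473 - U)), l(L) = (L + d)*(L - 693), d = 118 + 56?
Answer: 348143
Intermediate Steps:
d = 174
l(L) = (-693 + L)*(174 + L) (l(L) = (L + 174)*(L - 693) = (174 + L)*(-693 + L) = (-693 + L)*(174 + L))
M(U) = 473*U/2 (M(U) = ((U + U)*(U + (473 - U)))/4 = ((2*U)*473)/4 = (946*U)/4 = 473*U/2)
l(-355) - M(-670) = (-120582 + (-355)² - 519*(-355)) - 473*(-670)/2 = (-120582 + 126025 + 184245) - 1*(-158455) = 189688 + 158455 = 348143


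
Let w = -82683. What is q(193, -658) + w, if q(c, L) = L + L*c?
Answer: -210335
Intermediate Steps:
q(193, -658) + w = -658*(1 + 193) - 82683 = -658*194 - 82683 = -127652 - 82683 = -210335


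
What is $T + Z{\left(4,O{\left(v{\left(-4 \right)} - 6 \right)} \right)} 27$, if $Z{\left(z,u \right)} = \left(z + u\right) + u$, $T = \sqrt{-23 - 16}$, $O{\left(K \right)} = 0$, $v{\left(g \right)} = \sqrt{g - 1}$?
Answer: $108 + i \sqrt{39} \approx 108.0 + 6.245 i$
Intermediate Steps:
$v{\left(g \right)} = \sqrt{-1 + g}$
$T = i \sqrt{39}$ ($T = \sqrt{-39} = i \sqrt{39} \approx 6.245 i$)
$Z{\left(z,u \right)} = z + 2 u$ ($Z{\left(z,u \right)} = \left(u + z\right) + u = z + 2 u$)
$T + Z{\left(4,O{\left(v{\left(-4 \right)} - 6 \right)} \right)} 27 = i \sqrt{39} + \left(4 + 2 \cdot 0\right) 27 = i \sqrt{39} + \left(4 + 0\right) 27 = i \sqrt{39} + 4 \cdot 27 = i \sqrt{39} + 108 = 108 + i \sqrt{39}$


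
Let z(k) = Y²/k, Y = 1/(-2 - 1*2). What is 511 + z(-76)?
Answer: 621375/1216 ≈ 511.00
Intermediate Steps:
Y = -¼ (Y = 1/(-2 - 2) = 1/(-4) = -¼ ≈ -0.25000)
z(k) = 1/(16*k) (z(k) = (-¼)²/k = 1/(16*k))
511 + z(-76) = 511 + (1/16)/(-76) = 511 + (1/16)*(-1/76) = 511 - 1/1216 = 621375/1216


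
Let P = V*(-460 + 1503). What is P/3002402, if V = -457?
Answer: -476651/3002402 ≈ -0.15876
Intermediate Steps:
P = -476651 (P = -457*(-460 + 1503) = -457*1043 = -476651)
P/3002402 = -476651/3002402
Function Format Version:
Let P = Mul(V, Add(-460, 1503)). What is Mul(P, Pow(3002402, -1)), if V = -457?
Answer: Rational(-476651, 3002402) ≈ -0.15876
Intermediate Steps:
P = -476651 (P = Mul(-457, Add(-460, 1503)) = Mul(-457, 1043) = -476651)
Mul(P, Pow(3002402, -1)) = Mul(-476651, Pow(3002402, -1)) = Mul(-476651, Rational(1, 3002402)) = Rational(-476651, 3002402)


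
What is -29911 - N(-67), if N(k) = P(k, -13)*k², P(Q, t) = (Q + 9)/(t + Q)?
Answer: -1326621/40 ≈ -33166.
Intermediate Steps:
P(Q, t) = (9 + Q)/(Q + t)
N(k) = k²*(9 + k)/(-13 + k) (N(k) = ((9 + k)/(k - 13))*k² = ((9 + k)/(-13 + k))*k² = k²*(9 + k)/(-13 + k))
-29911 - N(-67) = -29911 - (-67)²*(9 - 67)/(-13 - 67) = -29911 - 4489*(-58)/(-80) = -29911 - 4489*(-1)*(-58)/80 = -29911 - 1*130181/40 = -29911 - 130181/40 = -1326621/40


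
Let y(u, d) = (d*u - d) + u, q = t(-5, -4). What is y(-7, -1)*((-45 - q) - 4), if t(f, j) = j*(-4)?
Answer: -65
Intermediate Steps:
t(f, j) = -4*j
q = 16 (q = -4*(-4) = 16)
y(u, d) = u - d + d*u (y(u, d) = (-d + d*u) + u = u - d + d*u)
y(-7, -1)*((-45 - q) - 4) = (-7 - 1*(-1) - 1*(-7))*((-45 - 1*16) - 4) = (-7 + 1 + 7)*((-45 - 16) - 4) = 1*(-61 - 4) = 1*(-65) = -65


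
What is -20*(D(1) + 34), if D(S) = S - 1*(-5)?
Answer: -800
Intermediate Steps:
D(S) = 5 + S (D(S) = S + 5 = 5 + S)
-20*(D(1) + 34) = -20*((5 + 1) + 34) = -20*(6 + 34) = -20*40 = -800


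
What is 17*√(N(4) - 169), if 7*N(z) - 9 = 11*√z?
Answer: 408*I*√14/7 ≈ 218.09*I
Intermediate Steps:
N(z) = 9/7 + 11*√z/7 (N(z) = 9/7 + (11*√z)/7 = 9/7 + 11*√z/7)
17*√(N(4) - 169) = 17*√((9/7 + 11*√4/7) - 169) = 17*√((9/7 + (11/7)*2) - 169) = 17*√((9/7 + 22/7) - 169) = 17*√(31/7 - 169) = 17*√(-1152/7) = 17*(24*I*√14/7) = 408*I*√14/7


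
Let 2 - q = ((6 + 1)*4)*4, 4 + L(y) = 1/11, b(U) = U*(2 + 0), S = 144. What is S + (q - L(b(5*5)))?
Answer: 417/11 ≈ 37.909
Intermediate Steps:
b(U) = 2*U (b(U) = U*2 = 2*U)
L(y) = -43/11 (L(y) = -4 + 1/11 = -43/11)
q = -110 (q = 2 - (6 + 1)*4*4 = 2 - 7*4*4 = 2 - 28*4 = 2 - 1*112 = 2 - 112 = -110)
S + (q - L(b(5*5))) = 144 + (-110 - 1*(-43/11)) = 144 + (-110 + 43/11) = 144 - 1167/11 = 417/11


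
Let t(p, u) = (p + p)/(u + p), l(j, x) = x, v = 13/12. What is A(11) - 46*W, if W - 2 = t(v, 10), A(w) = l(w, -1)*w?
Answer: -14895/133 ≈ -111.99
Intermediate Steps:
v = 13/12 (v = 13*(1/12) = 13/12 ≈ 1.0833)
A(w) = -w
t(p, u) = 2*p/(p + u) (t(p, u) = (2*p)/(p + u) = 2*p/(p + u))
W = 292/133 (W = 2 + 2*(13/12)/(13/12 + 10) = 2 + 2*(13/12)/(133/12) = 2 + 2*(13/12)*(12/133) = 2 + 26/133 = 292/133 ≈ 2.1955)
A(11) - 46*W = -1*11 - 46*292/133 = -11 - 13432/133 = -14895/133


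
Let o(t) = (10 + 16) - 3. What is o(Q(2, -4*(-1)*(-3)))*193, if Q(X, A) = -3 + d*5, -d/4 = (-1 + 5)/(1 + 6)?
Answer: 4439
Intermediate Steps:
d = -16/7 (d = -4*(-1 + 5)/(1 + 6) = -16/7 ≈ -2.2857)
Q(X, A) = -101/7 (Q(X, A) = -3 - 16/7*5 = -3 - 80/7 = -101/7)
o(t) = 23 (o(t) = 26 - 3 = 23)
o(Q(2, -4*(-1)*(-3)))*193 = 23*193 = 4439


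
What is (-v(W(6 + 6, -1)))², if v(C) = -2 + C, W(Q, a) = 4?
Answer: 4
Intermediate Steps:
(-v(W(6 + 6, -1)))² = (-(-2 + 4))² = (-1*2)² = (-2)² = 4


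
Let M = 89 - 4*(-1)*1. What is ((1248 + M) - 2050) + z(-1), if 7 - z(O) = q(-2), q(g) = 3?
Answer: -705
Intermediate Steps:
M = 93 (M = 89 + 4*1 = 89 + 4 = 93)
z(O) = 4 (z(O) = 7 - 1*3 = 7 - 3 = 4)
((1248 + M) - 2050) + z(-1) = ((1248 + 93) - 2050) + 4 = (1341 - 2050) + 4 = -709 + 4 = -705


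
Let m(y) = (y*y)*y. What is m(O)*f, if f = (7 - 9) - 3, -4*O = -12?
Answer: -135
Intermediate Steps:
O = 3 (O = -¼*(-12) = 3)
m(y) = y³ (m(y) = y²*y = y³)
f = -5 (f = -2 - 3 = -5)
m(O)*f = 3³*(-5) = 27*(-5) = -135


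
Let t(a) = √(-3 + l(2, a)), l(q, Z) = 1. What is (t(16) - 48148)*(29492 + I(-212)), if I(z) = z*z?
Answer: -3583944528 + 74436*I*√2 ≈ -3.5839e+9 + 1.0527e+5*I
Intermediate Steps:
I(z) = z²
t(a) = I*√2 (t(a) = √(-3 + 1) = √(-2) = I*√2)
(t(16) - 48148)*(29492 + I(-212)) = (I*√2 - 48148)*(29492 + (-212)²) = (-48148 + I*√2)*(29492 + 44944) = (-48148 + I*√2)*74436 = -3583944528 + 74436*I*√2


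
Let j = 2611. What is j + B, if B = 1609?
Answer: 4220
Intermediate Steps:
j + B = 2611 + 1609 = 4220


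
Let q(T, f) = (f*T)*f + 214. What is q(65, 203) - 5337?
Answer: 2673462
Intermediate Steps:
q(T, f) = 214 + T*f**2 (q(T, f) = (T*f)*f + 214 = T*f**2 + 214 = 214 + T*f**2)
q(65, 203) - 5337 = (214 + 65*203**2) - 5337 = (214 + 65*41209) - 5337 = (214 + 2678585) - 5337 = 2678799 - 5337 = 2673462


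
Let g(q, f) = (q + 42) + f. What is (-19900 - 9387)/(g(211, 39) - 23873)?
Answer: 29287/23581 ≈ 1.2420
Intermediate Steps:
g(q, f) = 42 + f + q (g(q, f) = (42 + q) + f = 42 + f + q)
(-19900 - 9387)/(g(211, 39) - 23873) = (-19900 - 9387)/((42 + 39 + 211) - 23873) = -29287/(292 - 23873) = -29287/(-23581) = -29287*(-1/23581) = 29287/23581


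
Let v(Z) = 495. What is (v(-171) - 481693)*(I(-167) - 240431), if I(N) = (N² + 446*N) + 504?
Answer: 137872850960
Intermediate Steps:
I(N) = 504 + N² + 446*N
(v(-171) - 481693)*(I(-167) - 240431) = (495 - 481693)*((504 + (-167)² + 446*(-167)) - 240431) = -481198*((504 + 27889 - 74482) - 240431) = -481198*(-46089 - 240431) = -481198*(-286520) = 137872850960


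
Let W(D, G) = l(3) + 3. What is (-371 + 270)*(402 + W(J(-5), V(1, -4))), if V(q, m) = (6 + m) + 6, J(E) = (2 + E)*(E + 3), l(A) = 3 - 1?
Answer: -41107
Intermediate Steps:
l(A) = 2
J(E) = (2 + E)*(3 + E)
V(q, m) = 12 + m
W(D, G) = 5 (W(D, G) = 2 + 3 = 5)
(-371 + 270)*(402 + W(J(-5), V(1, -4))) = (-371 + 270)*(402 + 5) = -101*407 = -41107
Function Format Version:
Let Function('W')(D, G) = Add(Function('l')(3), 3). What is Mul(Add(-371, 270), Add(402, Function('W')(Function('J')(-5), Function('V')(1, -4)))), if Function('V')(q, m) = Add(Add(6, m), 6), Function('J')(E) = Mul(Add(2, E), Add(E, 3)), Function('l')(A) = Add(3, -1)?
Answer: -41107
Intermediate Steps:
Function('l')(A) = 2
Function('J')(E) = Mul(Add(2, E), Add(3, E))
Function('V')(q, m) = Add(12, m)
Function('W')(D, G) = 5 (Function('W')(D, G) = Add(2, 3) = 5)
Mul(Add(-371, 270), Add(402, Function('W')(Function('J')(-5), Function('V')(1, -4)))) = Mul(Add(-371, 270), Add(402, 5)) = Mul(-101, 407) = -41107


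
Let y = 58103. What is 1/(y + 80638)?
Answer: 1/138741 ≈ 7.2077e-6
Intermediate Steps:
1/(y + 80638) = 1/(58103 + 80638) = 1/138741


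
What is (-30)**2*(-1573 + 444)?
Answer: -1016100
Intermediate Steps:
(-30)**2*(-1573 + 444) = 900*(-1129) = -1016100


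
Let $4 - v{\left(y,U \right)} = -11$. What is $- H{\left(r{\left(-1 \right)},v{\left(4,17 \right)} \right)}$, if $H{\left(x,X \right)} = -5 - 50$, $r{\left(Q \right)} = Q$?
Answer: $55$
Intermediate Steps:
$v{\left(y,U \right)} = 15$ ($v{\left(y,U \right)} = 4 - -11 = 4 + 11 = 15$)
$H{\left(x,X \right)} = -55$ ($H{\left(x,X \right)} = -5 - 50 = -55$)
$- H{\left(r{\left(-1 \right)},v{\left(4,17 \right)} \right)} = \left(-1\right) \left(-55\right) = 55$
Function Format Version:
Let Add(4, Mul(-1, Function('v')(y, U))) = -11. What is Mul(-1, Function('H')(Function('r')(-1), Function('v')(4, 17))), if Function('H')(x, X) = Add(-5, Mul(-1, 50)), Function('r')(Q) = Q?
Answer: 55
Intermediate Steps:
Function('v')(y, U) = 15 (Function('v')(y, U) = Add(4, Mul(-1, -11)) = Add(4, 11) = 15)
Function('H')(x, X) = -55 (Function('H')(x, X) = Add(-5, -50) = -55)
Mul(-1, Function('H')(Function('r')(-1), Function('v')(4, 17))) = Mul(-1, -55) = 55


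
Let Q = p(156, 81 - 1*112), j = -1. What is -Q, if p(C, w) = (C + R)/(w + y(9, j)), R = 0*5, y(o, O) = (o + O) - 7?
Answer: 26/5 ≈ 5.2000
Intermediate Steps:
y(o, O) = -7 + O + o (y(o, O) = (O + o) - 7 = -7 + O + o)
R = 0
p(C, w) = C/(1 + w) (p(C, w) = (C + 0)/(w + (-7 - 1 + 9)) = C/(w + 1) = C/(1 + w))
Q = -26/5 (Q = 156/(1 + (81 - 1*112)) = 156/(1 + (81 - 112)) = 156/(1 - 31) = 156/(-30) = 156*(-1/30) = -26/5 ≈ -5.2000)
-Q = -1*(-26/5) = 26/5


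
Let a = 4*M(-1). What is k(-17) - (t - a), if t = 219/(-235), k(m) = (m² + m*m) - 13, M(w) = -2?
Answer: 131114/235 ≈ 557.93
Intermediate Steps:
k(m) = -13 + 2*m² (k(m) = (m² + m²) - 13 = 2*m² - 13 = -13 + 2*m²)
t = -219/235 (t = 219*(-1/235) = -219/235 ≈ -0.93192)
a = -8 (a = 4*(-2) = -8)
k(-17) - (t - a) = (-13 + 2*(-17)²) - (-219/235 - 1*(-8)) = (-13 + 2*289) - (-219/235 + 8) = (-13 + 578) - 1*1661/235 = 565 - 1661/235 = 131114/235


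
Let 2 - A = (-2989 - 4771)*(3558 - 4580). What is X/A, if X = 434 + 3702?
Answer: -2068/3965359 ≈ -0.00052152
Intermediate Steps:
X = 4136
A = -7930718 (A = 2 - (-2989 - 4771)*(3558 - 4580) = 2 - (-7760)*(-1022) = 2 - 1*7930720 = 2 - 7930720 = -7930718)
X/A = 4136/(-7930718) = 4136*(-1/7930718) = -2068/3965359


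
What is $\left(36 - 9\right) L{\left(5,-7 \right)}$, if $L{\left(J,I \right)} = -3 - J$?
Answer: $-216$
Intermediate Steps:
$\left(36 - 9\right) L{\left(5,-7 \right)} = \left(36 - 9\right) \left(-3 - 5\right) = 27 \left(-3 - 5\right) = 27 \left(-8\right) = -216$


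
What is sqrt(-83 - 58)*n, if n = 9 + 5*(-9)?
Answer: -36*I*sqrt(141) ≈ -427.48*I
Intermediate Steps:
n = -36 (n = 9 - 45 = -36)
sqrt(-83 - 58)*n = sqrt(-83 - 58)*(-36) = sqrt(-141)*(-36) = (I*sqrt(141))*(-36) = -36*I*sqrt(141)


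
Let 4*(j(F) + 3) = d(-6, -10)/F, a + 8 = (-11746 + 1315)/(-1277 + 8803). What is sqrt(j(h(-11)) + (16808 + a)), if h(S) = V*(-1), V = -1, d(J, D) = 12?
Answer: sqrt(951484853094)/7526 ≈ 129.61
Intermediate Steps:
h(S) = 1 (h(S) = -1*(-1) = 1)
a = -70639/7526 (a = -8 + (-11746 + 1315)/(-1277 + 8803) = -8 - 10431/7526 = -70639/7526 ≈ -9.3860)
j(F) = -3 + 3/F (j(F) = -3 + (12/F)/4 = -3 + 3/F)
sqrt(j(h(-11)) + (16808 + a)) = sqrt((-3 + 3/1) + (16808 - 70639/7526)) = sqrt((-3 + 3*1) + 126426369/7526) = sqrt((-3 + 3) + 126426369/7526) = sqrt(0 + 126426369/7526) = sqrt(126426369/7526) = sqrt(951484853094)/7526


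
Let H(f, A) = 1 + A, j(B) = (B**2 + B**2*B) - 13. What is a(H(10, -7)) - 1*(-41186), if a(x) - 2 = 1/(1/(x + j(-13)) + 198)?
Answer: 16693704387/405305 ≈ 41188.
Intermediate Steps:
j(B) = -13 + B**2 + B**3 (j(B) = (B**2 + B**3) - 13 = -13 + B**2 + B**3)
a(x) = 2 + 1/(198 + 1/(-2041 + x)) (a(x) = 2 + 1/(1/(x + (-13 + (-13)**2 + (-13)**3)) + 198) = 2 + 1/(1/(x + (-13 + 169 - 2197)) + 198) = 2 + 1/(1/(x - 2041) + 198) = 2 + 1/(1/(-2041 + x) + 198) = 2 + 1/(198 + 1/(-2041 + x)))
a(H(10, -7)) - 1*(-41186) = (-810275 + 397*(1 - 7))/(-404117 + 198*(1 - 7)) - 1*(-41186) = (-810275 + 397*(-6))/(-404117 + 198*(-6)) + 41186 = (-810275 - 2382)/(-404117 - 1188) + 41186 = -812657/(-405305) + 41186 = -1/405305*(-812657) + 41186 = 812657/405305 + 41186 = 16693704387/405305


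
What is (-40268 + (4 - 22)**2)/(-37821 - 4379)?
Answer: 4993/5275 ≈ 0.94654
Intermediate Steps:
(-40268 + (4 - 22)**2)/(-37821 - 4379) = (-40268 + (-18)**2)/(-42200) = (-40268 + 324)*(-1/42200) = -39944*(-1/42200) = 4993/5275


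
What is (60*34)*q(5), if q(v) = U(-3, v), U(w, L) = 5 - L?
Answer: 0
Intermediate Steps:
q(v) = 5 - v
(60*34)*q(5) = (60*34)*(5 - 1*5) = 2040*(5 - 5) = 2040*0 = 0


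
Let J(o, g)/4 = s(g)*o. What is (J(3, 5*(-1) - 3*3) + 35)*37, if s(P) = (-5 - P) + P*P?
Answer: 92315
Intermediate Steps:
s(P) = -5 + P² - P (s(P) = (-5 - P) + P² = -5 + P² - P)
J(o, g) = 4*o*(-5 + g² - g) (J(o, g) = 4*((-5 + g² - g)*o) = 4*(o*(-5 + g² - g)) = 4*o*(-5 + g² - g))
(J(3, 5*(-1) - 3*3) + 35)*37 = (4*3*(-5 + (5*(-1) - 3*3)² - (5*(-1) - 3*3)) + 35)*37 = (4*3*(-5 + (-5 - 9)² - (-5 - 9)) + 35)*37 = (4*3*(-5 + (-14)² - 1*(-14)) + 35)*37 = (4*3*(-5 + 196 + 14) + 35)*37 = (4*3*205 + 35)*37 = (2460 + 35)*37 = 2495*37 = 92315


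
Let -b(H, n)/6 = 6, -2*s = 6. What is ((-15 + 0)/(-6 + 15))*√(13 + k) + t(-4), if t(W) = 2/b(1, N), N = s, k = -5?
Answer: -1/18 - 10*√2/3 ≈ -4.7696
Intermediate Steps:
s = -3 (s = -½*6 = -3)
N = -3
b(H, n) = -36 (b(H, n) = -6*6 = -36)
t(W) = -1/18 (t(W) = 2/(-36) = 2*(-1/36) = -1/18)
((-15 + 0)/(-6 + 15))*√(13 + k) + t(-4) = ((-15 + 0)/(-6 + 15))*√(13 - 5) - 1/18 = (-15/9)*√8 - 1/18 = (-15*⅑)*(2*√2) - 1/18 = -10*√2/3 - 1/18 = -1/18 - 10*√2/3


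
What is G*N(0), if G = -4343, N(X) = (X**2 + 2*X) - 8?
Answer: 34744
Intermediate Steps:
N(X) = -8 + X**2 + 2*X
G*N(0) = -4343*(-8 + 0**2 + 2*0) = -4343*(-8 + 0 + 0) = -4343*(-8) = 34744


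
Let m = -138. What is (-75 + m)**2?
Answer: 45369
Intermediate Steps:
(-75 + m)**2 = (-75 - 138)**2 = (-213)**2 = 45369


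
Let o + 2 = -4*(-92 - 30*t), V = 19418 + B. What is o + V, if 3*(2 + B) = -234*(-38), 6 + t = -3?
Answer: 21666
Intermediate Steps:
t = -9 (t = -6 - 3 = -9)
B = 2962 (B = -2 + (-234*(-38))/3 = -2 + (⅓)*8892 = -2 + 2964 = 2962)
V = 22380 (V = 19418 + 2962 = 22380)
o = -714 (o = -2 - 4*(-92 - 30*(-9)) = -2 - 4*(-92 + 270) = -2 - 4*178 = -2 - 712 = -714)
o + V = -714 + 22380 = 21666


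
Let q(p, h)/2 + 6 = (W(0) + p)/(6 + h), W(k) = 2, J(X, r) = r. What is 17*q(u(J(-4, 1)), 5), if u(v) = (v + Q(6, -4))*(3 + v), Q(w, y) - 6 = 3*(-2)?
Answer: -2040/11 ≈ -185.45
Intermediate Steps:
Q(w, y) = 0 (Q(w, y) = 6 + 3*(-2) = 6 - 6 = 0)
u(v) = v*(3 + v) (u(v) = (v + 0)*(3 + v) = v*(3 + v))
q(p, h) = -12 + 2*(2 + p)/(6 + h) (q(p, h) = -12 + 2*((2 + p)/(6 + h)) = -12 + 2*(2 + p)/(6 + h))
17*q(u(J(-4, 1)), 5) = 17*(2*(-34 + 1*(3 + 1) - 6*5)/(6 + 5)) = 17*(2*(-34 + 1*4 - 30)/11) = 17*(2*(1/11)*(-34 + 4 - 30)) = 17*(2*(1/11)*(-60)) = 17*(-120/11) = -2040/11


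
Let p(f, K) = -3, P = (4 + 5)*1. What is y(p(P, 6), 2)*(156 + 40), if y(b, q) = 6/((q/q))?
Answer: 1176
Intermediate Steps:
P = 9 (P = 9*1 = 9)
y(b, q) = 6 (y(b, q) = 6/1 = 6*1 = 6)
y(p(P, 6), 2)*(156 + 40) = 6*(156 + 40) = 6*196 = 1176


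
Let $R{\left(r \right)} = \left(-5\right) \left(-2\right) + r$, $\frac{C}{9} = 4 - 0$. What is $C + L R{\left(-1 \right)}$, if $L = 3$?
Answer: $63$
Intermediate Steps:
$C = 36$ ($C = 9 \left(4 - 0\right) = 9 \left(4 + 0\right) = 9 \cdot 4 = 36$)
$R{\left(r \right)} = 10 + r$
$C + L R{\left(-1 \right)} = 36 + 3 \left(10 - 1\right) = 36 + 3 \cdot 9 = 36 + 27 = 63$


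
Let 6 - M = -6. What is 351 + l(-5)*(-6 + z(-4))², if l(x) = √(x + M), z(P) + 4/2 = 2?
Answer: 351 + 36*√7 ≈ 446.25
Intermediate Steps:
M = 12 (M = 6 - 1*(-6) = 6 + 6 = 12)
z(P) = 0 (z(P) = -2 + 2 = 0)
l(x) = √(12 + x) (l(x) = √(x + 12) = √(12 + x))
351 + l(-5)*(-6 + z(-4))² = 351 + √(12 - 5)*(-6 + 0)² = 351 + √7*(-6)² = 351 + √7*36 = 351 + 36*√7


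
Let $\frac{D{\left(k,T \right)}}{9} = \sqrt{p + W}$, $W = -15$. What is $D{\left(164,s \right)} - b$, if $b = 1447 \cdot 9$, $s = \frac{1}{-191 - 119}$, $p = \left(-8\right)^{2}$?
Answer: $-12960$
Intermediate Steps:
$p = 64$
$s = - \frac{1}{310}$ ($s = \frac{1}{-310} = - \frac{1}{310} \approx -0.0032258$)
$D{\left(k,T \right)} = 63$ ($D{\left(k,T \right)} = 9 \sqrt{64 - 15} = 9 \sqrt{49} = 9 \cdot 7 = 63$)
$b = 13023$
$D{\left(164,s \right)} - b = 63 - 13023 = -12960$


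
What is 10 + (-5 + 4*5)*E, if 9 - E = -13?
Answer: 340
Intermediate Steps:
E = 22 (E = 9 - 1*(-13) = 9 + 13 = 22)
10 + (-5 + 4*5)*E = 10 + (-5 + 4*5)*22 = 10 + (-5 + 20)*22 = 10 + 15*22 = 10 + 330 = 340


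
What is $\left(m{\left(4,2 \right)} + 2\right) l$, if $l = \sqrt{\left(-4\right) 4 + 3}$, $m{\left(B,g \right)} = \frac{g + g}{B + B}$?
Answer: $\frac{5 i \sqrt{13}}{2} \approx 9.0139 i$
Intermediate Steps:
$m{\left(B,g \right)} = \frac{g}{B}$ ($m{\left(B,g \right)} = \frac{2 g}{2 B} = 2 g \frac{1}{2 B} = \frac{g}{B}$)
$l = i \sqrt{13}$ ($l = \sqrt{-16 + 3} = \sqrt{-13} = i \sqrt{13} \approx 3.6056 i$)
$\left(m{\left(4,2 \right)} + 2\right) l = \left(\frac{2}{4} + 2\right) i \sqrt{13} = \left(2 \cdot \frac{1}{4} + 2\right) i \sqrt{13} = \left(\frac{1}{2} + 2\right) i \sqrt{13} = \frac{5 i \sqrt{13}}{2}$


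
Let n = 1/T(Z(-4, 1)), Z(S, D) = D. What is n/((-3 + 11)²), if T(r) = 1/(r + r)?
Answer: 1/32 ≈ 0.031250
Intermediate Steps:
T(r) = 1/(2*r)
n = 2 (n = 1/((½)/1) = 1/((½)*1) = 1/(½) = 2)
n/((-3 + 11)²) = 2/((-3 + 11)²) = 2/(8²) = 2/64 = 2*(1/64) = 1/32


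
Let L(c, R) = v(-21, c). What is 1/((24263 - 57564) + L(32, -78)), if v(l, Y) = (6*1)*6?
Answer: -1/33265 ≈ -3.0062e-5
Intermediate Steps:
v(l, Y) = 36 (v(l, Y) = 6*6 = 36)
L(c, R) = 36
1/((24263 - 57564) + L(32, -78)) = 1/((24263 - 57564) + 36) = 1/(-33301 + 36) = 1/(-33265) = -1/33265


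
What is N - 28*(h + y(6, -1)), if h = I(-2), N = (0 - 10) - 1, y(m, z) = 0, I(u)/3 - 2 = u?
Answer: -11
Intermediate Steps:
I(u) = 6 + 3*u
N = -11 (N = -10 - 1 = -11)
h = 0 (h = 6 + 3*(-2) = 6 - 6 = 0)
N - 28*(h + y(6, -1)) = -11 - 28*(0 + 0) = -11 - 28*0 = -11 + 0 = -11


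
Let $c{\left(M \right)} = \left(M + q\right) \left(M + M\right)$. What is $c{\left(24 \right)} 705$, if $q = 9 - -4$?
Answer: $1252080$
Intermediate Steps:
$q = 13$ ($q = 9 + 4 = 13$)
$c{\left(M \right)} = 2 M \left(13 + M\right)$ ($c{\left(M \right)} = \left(M + 13\right) \left(M + M\right) = \left(13 + M\right) 2 M = 2 M \left(13 + M\right)$)
$c{\left(24 \right)} 705 = 2 \cdot 24 \left(13 + 24\right) 705 = 2 \cdot 24 \cdot 37 \cdot 705 = 1776 \cdot 705 = 1252080$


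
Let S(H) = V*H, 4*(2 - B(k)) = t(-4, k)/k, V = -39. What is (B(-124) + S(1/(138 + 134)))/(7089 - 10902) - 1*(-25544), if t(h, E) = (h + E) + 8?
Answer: 821270647889/32151216 ≈ 25544.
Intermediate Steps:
t(h, E) = 8 + E + h (t(h, E) = (E + h) + 8 = 8 + E + h)
B(k) = 2 - (4 + k)/(4*k) (B(k) = 2 - (8 + k - 4)/(4*k) = 2 - (4 + k)/(4*k))
S(H) = -39*H
(B(-124) + S(1/(138 + 134)))/(7089 - 10902) - 1*(-25544) = ((7/4 - 1/(-124)) - 39/(138 + 134))/(7089 - 10902) - 1*(-25544) = ((7/4 - 1*(-1/124)) - 39/272)/(-3813) + 25544 = ((7/4 + 1/124) - 39*1/272)*(-1/3813) + 25544 = (109/62 - 39/272)*(-1/3813) + 25544 = (13615/8432)*(-1/3813) + 25544 = -13615/32151216 + 25544 = 821270647889/32151216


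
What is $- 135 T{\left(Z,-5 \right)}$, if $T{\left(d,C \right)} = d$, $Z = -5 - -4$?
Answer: $135$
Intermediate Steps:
$Z = -1$ ($Z = -5 + 4 = -1$)
$- 135 T{\left(Z,-5 \right)} = \left(-135\right) \left(-1\right) = 135$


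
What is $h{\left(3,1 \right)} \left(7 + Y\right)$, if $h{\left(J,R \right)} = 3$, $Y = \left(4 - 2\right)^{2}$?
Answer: $33$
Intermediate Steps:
$Y = 4$ ($Y = 2^{2} = 4$)
$h{\left(3,1 \right)} \left(7 + Y\right) = 3 \left(7 + 4\right) = 3 \cdot 11 = 33$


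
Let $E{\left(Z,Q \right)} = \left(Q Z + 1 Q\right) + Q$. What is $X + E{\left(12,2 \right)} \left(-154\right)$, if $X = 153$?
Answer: $-4159$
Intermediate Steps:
$E{\left(Z,Q \right)} = 2 Q + Q Z$ ($E{\left(Z,Q \right)} = \left(Q Z + Q\right) + Q = \left(Q + Q Z\right) + Q = 2 Q + Q Z$)
$X + E{\left(12,2 \right)} \left(-154\right) = 153 + 2 \left(2 + 12\right) \left(-154\right) = 153 + 2 \cdot 14 \left(-154\right) = 153 + 28 \left(-154\right) = 153 - 4312 = -4159$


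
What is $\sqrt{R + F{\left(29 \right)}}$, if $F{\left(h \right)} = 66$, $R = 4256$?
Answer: $\sqrt{4322} \approx 65.742$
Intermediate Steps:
$\sqrt{R + F{\left(29 \right)}} = \sqrt{4256 + 66} = \sqrt{4322}$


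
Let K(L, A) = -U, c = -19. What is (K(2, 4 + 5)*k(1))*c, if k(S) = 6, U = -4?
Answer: -456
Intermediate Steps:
K(L, A) = 4 (K(L, A) = -1*(-4) = 4)
(K(2, 4 + 5)*k(1))*c = (4*6)*(-19) = 24*(-19) = -456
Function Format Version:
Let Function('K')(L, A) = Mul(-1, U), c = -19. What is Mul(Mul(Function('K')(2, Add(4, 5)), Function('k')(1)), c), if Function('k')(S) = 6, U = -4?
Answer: -456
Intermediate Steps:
Function('K')(L, A) = 4 (Function('K')(L, A) = Mul(-1, -4) = 4)
Mul(Mul(Function('K')(2, Add(4, 5)), Function('k')(1)), c) = Mul(Mul(4, 6), -19) = Mul(24, -19) = -456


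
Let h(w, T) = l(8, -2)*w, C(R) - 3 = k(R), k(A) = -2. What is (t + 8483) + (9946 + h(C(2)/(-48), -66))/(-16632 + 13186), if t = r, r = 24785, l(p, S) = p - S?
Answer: 2751157973/82704 ≈ 33265.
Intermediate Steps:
C(R) = 1 (C(R) = 3 - 2 = 1)
t = 24785
h(w, T) = 10*w (h(w, T) = (8 - 1*(-2))*w = (8 + 2)*w = 10*w)
(t + 8483) + (9946 + h(C(2)/(-48), -66))/(-16632 + 13186) = (24785 + 8483) + (9946 + 10*(1/(-48)))/(-16632 + 13186) = 33268 + (9946 + 10*(1*(-1/48)))/(-3446) = 33268 + (9946 + 10*(-1/48))*(-1/3446) = 33268 + (9946 - 5/24)*(-1/3446) = 33268 + (238699/24)*(-1/3446) = 33268 - 238699/82704 = 2751157973/82704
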